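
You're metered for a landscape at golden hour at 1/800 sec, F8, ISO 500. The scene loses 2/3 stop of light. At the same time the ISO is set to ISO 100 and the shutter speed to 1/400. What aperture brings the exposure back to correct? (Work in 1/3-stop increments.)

f/4

Scene light: 2/3 stop darker.
ISO: 500 → 400 → 320 → 250 → 200 → 160 → 125 → 100 — 2 1/3 stops dropped (darker).
Shutter speed: 1/800 → 1/640 → 1/500 → 1/400 — 1 stop slower (brighter).
Net so far: 2 stops darker. Aperture: f/8 → f/7.1 → f/6.3 → f/5.6 → f/5 → f/4.5 → f/4.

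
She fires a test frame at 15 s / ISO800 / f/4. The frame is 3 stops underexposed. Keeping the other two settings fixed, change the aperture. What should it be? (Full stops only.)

Underexposed by 3 stops → need 3 stops brighter.
Aperture: f/4 → f/2.8 → f/2 → f/1.4.

f/1.4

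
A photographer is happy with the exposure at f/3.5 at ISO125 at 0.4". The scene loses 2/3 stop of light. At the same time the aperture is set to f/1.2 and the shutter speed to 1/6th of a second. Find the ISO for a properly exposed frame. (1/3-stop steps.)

ISO 64

Scene light: 2/3 stop darker.
Aperture: f/3.5 → f/3.2 → f/2.8 → f/2.5 → f/2.2 → f/2 → f/1.8 → f/1.6 → f/1.4 → f/1.2 — 3 stops opened up (brighter).
Shutter speed: 0.4 → 0.3 → 1/4 → 1/5 → 1/6 — 1 1/3 stops shorter (darker).
Net so far: 1 stop brighter. ISO: 125 → 100 → 80 → 64.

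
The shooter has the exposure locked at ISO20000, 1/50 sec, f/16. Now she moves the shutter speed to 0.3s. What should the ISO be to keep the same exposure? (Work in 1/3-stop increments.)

Shutter speed: 1/50 → 1/40 → 1/30 → 1/25 → 1/20 → 1/15 → 1/13 → 1/10 → 1/8 → 1/6 → 1/5 → 1/4 → 0.3 — 4 stops longer (brighter).
Need 4 stops darker from the ISO: 20000 → 16000 → 12800 → 10000 → 8000 → 6400 → 5000 → 4000 → 3200 → 2500 → 2000 → 1600 → 1250.

ISO 1250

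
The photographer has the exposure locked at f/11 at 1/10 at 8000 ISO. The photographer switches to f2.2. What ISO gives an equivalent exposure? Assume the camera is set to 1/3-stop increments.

ISO 320

Aperture: f/11 → f/10 → f/9 → f/8 → f/7.1 → f/6.3 → f/5.6 → f/5 → f/4.5 → f/4 → f/3.5 → f/3.2 → f/2.8 → f/2.5 → f/2.2 — 4 2/3 stops larger aperture (brighter).
Need 4 2/3 stops darker from the ISO: 8000 → 6400 → 5000 → 4000 → 3200 → 2500 → 2000 → 1600 → 1250 → 1000 → 800 → 640 → 500 → 400 → 320.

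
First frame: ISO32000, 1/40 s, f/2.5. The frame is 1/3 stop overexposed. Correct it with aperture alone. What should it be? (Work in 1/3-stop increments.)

Overexposed by 1/3 stop → need 1/3 stop darker.
Aperture: f/2.5 → f/2.8.

f/2.8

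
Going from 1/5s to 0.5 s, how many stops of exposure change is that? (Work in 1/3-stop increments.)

1/5 → 1/4 → 0.3 → 0.4 → 0.5 — count the steps: 4 third-stops = 1 1/3 stops.

1 1/3 stops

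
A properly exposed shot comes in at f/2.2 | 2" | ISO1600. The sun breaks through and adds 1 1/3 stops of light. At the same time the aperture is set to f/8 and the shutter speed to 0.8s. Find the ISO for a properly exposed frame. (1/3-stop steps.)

ISO 20000

Scene light: 1 1/3 stops brighter.
Aperture: f/2.2 → f/2.5 → f/2.8 → f/3.2 → f/3.5 → f/4 → f/4.5 → f/5 → f/5.6 → f/6.3 → f/7.1 → f/8 — 3 2/3 stops narrower (darker).
Shutter speed: 2 → 1.6 → 1.3 → 1 → 0.8 — 1 1/3 stops faster (darker).
Net so far: 3 2/3 stops darker. ISO: 1600 → 2000 → 2500 → 3200 → 4000 → 5000 → 6400 → 8000 → 10000 → 12800 → 16000 → 20000.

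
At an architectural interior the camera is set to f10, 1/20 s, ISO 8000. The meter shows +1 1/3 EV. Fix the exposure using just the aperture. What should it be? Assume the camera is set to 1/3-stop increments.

Overexposed by 1 1/3 stops → need 1 1/3 stops darker.
Aperture: f/10 → f/11 → f/13 → f/14 → f/16.

f/16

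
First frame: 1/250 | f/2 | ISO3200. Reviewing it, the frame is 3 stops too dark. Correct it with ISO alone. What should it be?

ISO 25600

Underexposed by 3 stops → need 3 stops brighter.
ISO: 3200 → 6400 → 12800 → 25600.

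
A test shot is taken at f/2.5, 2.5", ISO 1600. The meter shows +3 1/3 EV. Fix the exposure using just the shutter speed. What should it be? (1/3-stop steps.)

Overexposed by 3 1/3 stops → need 3 1/3 stops darker.
Shutter speed: 2.5 → 2 → 1.6 → 1.3 → 1 → 0.8 → 0.6 → 0.5 → 0.4 → 0.3 → 1/4.

1/4s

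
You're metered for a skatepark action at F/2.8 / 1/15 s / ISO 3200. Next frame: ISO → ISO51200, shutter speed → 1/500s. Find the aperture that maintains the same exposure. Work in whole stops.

ISO: 3200 → 6400 → 12800 → 25600 → 51200 — 4 stops higher (brighter).
Shutter speed: 1/15 → 1/30 → 1/60 → 1/125 → 1/250 → 1/500 — 5 stops shorter (darker).
Net change so far: 1 stop darker. Offset with the aperture: f/2.8 → f/2.

f/2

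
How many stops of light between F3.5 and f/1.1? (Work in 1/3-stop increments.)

3 1/3 stops

f/3.5 → f/3.2 → f/2.8 → f/2.5 → f/2.2 → f/2 → f/1.8 → f/1.6 → f/1.4 → f/1.2 → f/1.1 — count the steps: 10 third-stops = 3 1/3 stops.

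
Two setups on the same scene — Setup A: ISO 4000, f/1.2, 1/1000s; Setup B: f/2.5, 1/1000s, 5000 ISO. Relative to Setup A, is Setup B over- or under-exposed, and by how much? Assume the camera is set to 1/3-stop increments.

1 2/3 stops darker

Aperture: f/1.2 → f/1.4 → f/1.6 → f/1.8 → f/2 → f/2.2 → f/2.5 — 2 stops smaller aperture (darker).
Shutter speed: unchanged.
ISO: 4000 → 5000 — 1/3 stop raised (brighter).
Net: −2 +1/3 = −1 2/3 stops.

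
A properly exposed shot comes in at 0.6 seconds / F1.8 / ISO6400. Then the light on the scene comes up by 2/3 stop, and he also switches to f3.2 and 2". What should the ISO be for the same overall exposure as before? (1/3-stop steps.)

Scene light: 2/3 stop brighter.
Aperture: f/1.8 → f/2 → f/2.2 → f/2.5 → f/2.8 → f/3.2 — 1 2/3 stops smaller aperture (darker).
Shutter speed: 0.6 → 0.8 → 1 → 1.3 → 1.6 → 2 — 1 2/3 stops longer (brighter).
Net so far: 2/3 stop brighter. ISO: 6400 → 5000 → 4000.

ISO 4000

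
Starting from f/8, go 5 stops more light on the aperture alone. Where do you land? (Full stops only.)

f/1.4

Aperture: f/8 → f/5.6 → f/4 → f/2.8 → f/2 → f/1.4 — 5 stops larger aperture (brighter).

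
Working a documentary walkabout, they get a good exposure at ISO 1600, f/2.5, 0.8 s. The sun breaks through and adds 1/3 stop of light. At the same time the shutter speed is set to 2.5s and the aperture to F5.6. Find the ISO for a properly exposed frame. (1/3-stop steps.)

ISO 2000

Scene light: 1/3 stop brighter.
Shutter speed: 0.8 → 1 → 1.3 → 1.6 → 2 → 2.5 — 1 2/3 stops slower (brighter).
Aperture: f/2.5 → f/2.8 → f/3.2 → f/3.5 → f/4 → f/4.5 → f/5 → f/5.6 — 2 1/3 stops stopped down (darker).
Net so far: 1/3 stop darker. ISO: 1600 → 2000.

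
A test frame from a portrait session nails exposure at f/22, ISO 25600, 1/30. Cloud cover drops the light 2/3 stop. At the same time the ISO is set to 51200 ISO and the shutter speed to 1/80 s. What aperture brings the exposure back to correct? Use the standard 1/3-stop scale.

Scene light: 2/3 stop darker.
ISO: 25600 → 32000 → 40000 → 51200 — 1 stop raised (brighter).
Shutter speed: 1/30 → 1/40 → 1/50 → 1/60 → 1/80 — 1 1/3 stops shorter (darker).
Net so far: 1 stop darker. Aperture: f/22 → f/20 → f/18 → f/16.

f/16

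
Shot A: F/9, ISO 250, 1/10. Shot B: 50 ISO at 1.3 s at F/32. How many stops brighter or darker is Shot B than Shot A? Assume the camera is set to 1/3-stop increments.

Aperture: f/9 → f/10 → f/11 → f/13 → f/14 → f/16 → f/18 → f/20 → f/22 → f/25 → f/29 → f/32 — 3 2/3 stops smaller aperture (darker).
Shutter speed: 1/10 → 1/8 → 1/6 → 1/5 → 1/4 → 0.3 → 0.4 → 0.5 → 0.6 → 0.8 → 1 → 1.3 — 3 2/3 stops slower (brighter).
ISO: 250 → 200 → 160 → 125 → 100 → 80 → 64 → 50 — 2 1/3 stops lower (darker).
Net: −3 2/3 +3 2/3 −2 1/3 = −2 1/3 stops.

2 1/3 stops darker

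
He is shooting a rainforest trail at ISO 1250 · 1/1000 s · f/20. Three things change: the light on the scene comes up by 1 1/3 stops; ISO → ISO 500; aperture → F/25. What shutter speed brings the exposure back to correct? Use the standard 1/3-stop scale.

1/640s

Scene light: 1 1/3 stops brighter.
ISO: 1250 → 1000 → 800 → 640 → 500 — 1 1/3 stops dropped (darker).
Aperture: f/20 → f/22 → f/25 — 2/3 stop stopped down (darker).
Net so far: 2/3 stop darker. Shutter speed: 1/1000 → 1/800 → 1/640.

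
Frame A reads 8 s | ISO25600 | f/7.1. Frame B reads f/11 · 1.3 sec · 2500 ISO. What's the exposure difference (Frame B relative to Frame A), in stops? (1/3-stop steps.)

7 1/3 stops darker

Aperture: f/7.1 → f/8 → f/9 → f/10 → f/11 — 1 1/3 stops stopped down (darker).
Shutter speed: 8 → 6 → 5 → 4 → 3.2 → 2.5 → 2 → 1.6 → 1.3 — 2 2/3 stops shorter (darker).
ISO: 25600 → 20000 → 16000 → 12800 → 10000 → 8000 → 6400 → 5000 → 4000 → 3200 → 2500 — 3 1/3 stops lower (darker).
Net: −1 1/3 −2 2/3 −3 1/3 = −7 1/3 stops.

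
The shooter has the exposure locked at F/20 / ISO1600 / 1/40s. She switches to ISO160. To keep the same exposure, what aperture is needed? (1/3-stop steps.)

f/6.3

ISO: 1600 → 1250 → 1000 → 800 → 640 → 500 → 400 → 320 → 250 → 200 → 160 — 3 1/3 stops dropped (darker).
Need 3 1/3 stops brighter from the aperture: f/20 → f/18 → f/16 → f/14 → f/13 → f/11 → f/10 → f/9 → f/8 → f/7.1 → f/6.3.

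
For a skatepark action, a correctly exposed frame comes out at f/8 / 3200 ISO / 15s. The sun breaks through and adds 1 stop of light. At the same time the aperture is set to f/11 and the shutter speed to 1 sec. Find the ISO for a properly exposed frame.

ISO 51200

Scene light: 1 stop brighter.
Aperture: f/8 → f/11 — 1 stop narrower (darker).
Shutter speed: 15 → 8 → 4 → 2 → 1 — 4 stops faster (darker).
Net so far: 4 stops darker. ISO: 3200 → 6400 → 12800 → 25600 → 51200.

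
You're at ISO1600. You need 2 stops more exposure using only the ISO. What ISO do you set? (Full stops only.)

ISO: 1600 → 3200 → 6400 — 2 stops raised (brighter).

ISO 6400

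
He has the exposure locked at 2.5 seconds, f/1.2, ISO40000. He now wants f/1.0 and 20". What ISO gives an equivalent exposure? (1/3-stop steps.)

ISO 3200

Aperture: f/1.2 → f/1.1 → f/1.0 — 2/3 stop wider (brighter).
Shutter speed: 2.5 → 3.2 → 4 → 5 → 6 → 8 → 10 → 13 → 15 → 20 — 3 stops longer (brighter).
Net change so far: 3 2/3 stops brighter. Offset with the ISO: 40000 → 32000 → 25600 → 20000 → 16000 → 12800 → 10000 → 8000 → 6400 → 5000 → 4000 → 3200.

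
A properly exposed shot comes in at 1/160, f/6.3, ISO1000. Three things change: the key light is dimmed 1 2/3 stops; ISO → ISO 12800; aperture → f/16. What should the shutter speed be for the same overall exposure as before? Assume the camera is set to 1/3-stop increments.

Scene light: 1 2/3 stops darker.
ISO: 1000 → 1250 → 1600 → 2000 → 2500 → 3200 → 4000 → 5000 → 6400 → 8000 → 10000 → 12800 — 3 2/3 stops higher (brighter).
Aperture: f/6.3 → f/7.1 → f/8 → f/9 → f/10 → f/11 → f/13 → f/14 → f/16 — 2 2/3 stops narrower (darker).
Net so far: 2/3 stop darker. Shutter speed: 1/160 → 1/125 → 1/100.

1/100s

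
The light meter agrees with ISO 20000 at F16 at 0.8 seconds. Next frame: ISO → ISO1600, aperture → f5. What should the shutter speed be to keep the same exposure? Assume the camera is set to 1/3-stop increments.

ISO: 20000 → 16000 → 12800 → 10000 → 8000 → 6400 → 5000 → 4000 → 3200 → 2500 → 2000 → 1600 — 3 2/3 stops dropped (darker).
Aperture: f/16 → f/14 → f/13 → f/11 → f/10 → f/9 → f/8 → f/7.1 → f/6.3 → f/5.6 → f/5 — 3 1/3 stops wider (brighter).
Net change so far: 1/3 stop darker. Offset with the shutter speed: 0.8 → 1.

1 s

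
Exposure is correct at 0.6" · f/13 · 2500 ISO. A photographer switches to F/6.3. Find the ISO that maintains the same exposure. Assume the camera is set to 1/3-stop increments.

ISO 640

Aperture: f/13 → f/11 → f/10 → f/9 → f/8 → f/7.1 → f/6.3 — 2 stops wider (brighter).
Need 2 stops darker from the ISO: 2500 → 2000 → 1600 → 1250 → 1000 → 800 → 640.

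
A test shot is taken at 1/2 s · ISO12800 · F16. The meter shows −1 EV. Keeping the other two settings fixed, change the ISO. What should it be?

Underexposed by 1 stop → need 1 stop brighter.
ISO: 12800 → 25600.

ISO 25600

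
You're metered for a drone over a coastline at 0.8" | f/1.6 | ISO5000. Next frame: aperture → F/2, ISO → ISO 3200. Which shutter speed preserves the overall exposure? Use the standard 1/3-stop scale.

Aperture: f/1.6 → f/1.8 → f/2 — 2/3 stop smaller aperture (darker).
ISO: 5000 → 4000 → 3200 — 2/3 stop dropped (darker).
Net change so far: 1 1/3 stops darker. Offset with the shutter speed: 0.8 → 1 → 1.3 → 1.6 → 2.

2 s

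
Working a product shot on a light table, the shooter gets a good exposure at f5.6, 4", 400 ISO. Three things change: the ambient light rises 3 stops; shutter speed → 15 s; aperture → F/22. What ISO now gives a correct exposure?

ISO 200

Scene light: 3 stops brighter.
Shutter speed: 4 → 8 → 15 — 2 stops slower (brighter).
Aperture: f/5.6 → f/8 → f/11 → f/16 → f/22 — 4 stops smaller aperture (darker).
Net so far: 1 stop brighter. ISO: 400 → 200.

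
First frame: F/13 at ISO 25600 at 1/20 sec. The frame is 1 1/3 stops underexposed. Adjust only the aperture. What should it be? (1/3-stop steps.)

Underexposed by 1 1/3 stops → need 1 1/3 stops brighter.
Aperture: f/13 → f/11 → f/10 → f/9 → f/8.

f/8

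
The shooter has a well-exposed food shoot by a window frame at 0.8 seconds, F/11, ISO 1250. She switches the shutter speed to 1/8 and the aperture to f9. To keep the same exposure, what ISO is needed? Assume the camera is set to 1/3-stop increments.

Shutter speed: 0.8 → 0.6 → 0.5 → 0.4 → 0.3 → 1/4 → 1/5 → 1/6 → 1/8 — 2 2/3 stops shorter (darker).
Aperture: f/11 → f/10 → f/9 — 2/3 stop wider (brighter).
Net change so far: 2 stops darker. Offset with the ISO: 1250 → 1600 → 2000 → 2500 → 3200 → 4000 → 5000.

ISO 5000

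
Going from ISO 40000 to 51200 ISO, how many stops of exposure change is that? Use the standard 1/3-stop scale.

1/3 stop

40000 → 51200 — count the steps: 1 third-stops = 1/3 stop.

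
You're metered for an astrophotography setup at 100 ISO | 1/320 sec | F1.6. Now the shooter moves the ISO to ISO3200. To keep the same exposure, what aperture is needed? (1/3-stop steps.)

f/9

ISO: 100 → 125 → 160 → 200 → 250 → 320 → 400 → 500 → 640 → 800 → 1000 → 1250 → 1600 → 2000 → 2500 → 3200 — 5 stops raised (brighter).
Need 5 stops darker from the aperture: f/1.6 → f/1.8 → f/2 → f/2.2 → f/2.5 → f/2.8 → f/3.2 → f/3.5 → f/4 → f/4.5 → f/5 → f/5.6 → f/6.3 → f/7.1 → f/8 → f/9.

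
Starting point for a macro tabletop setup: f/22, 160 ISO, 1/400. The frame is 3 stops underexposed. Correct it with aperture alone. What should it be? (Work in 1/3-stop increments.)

f/8

Underexposed by 3 stops → need 3 stops brighter.
Aperture: f/22 → f/20 → f/18 → f/16 → f/14 → f/13 → f/11 → f/10 → f/9 → f/8.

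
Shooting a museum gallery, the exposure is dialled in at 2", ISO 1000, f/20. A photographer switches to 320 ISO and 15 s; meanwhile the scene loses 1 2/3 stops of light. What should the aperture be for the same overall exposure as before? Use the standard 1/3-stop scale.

f/18

Scene light: 1 2/3 stops darker.
ISO: 1000 → 800 → 640 → 500 → 400 → 320 — 1 2/3 stops dropped (darker).
Shutter speed: 2 → 2.5 → 3.2 → 4 → 5 → 6 → 8 → 10 → 13 → 15 — 3 stops longer (brighter).
Net so far: 1/3 stop darker. Aperture: f/20 → f/18.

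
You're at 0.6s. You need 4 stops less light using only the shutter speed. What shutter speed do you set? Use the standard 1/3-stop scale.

1/25s

Shutter speed: 0.6 → 0.5 → 0.4 → 0.3 → 1/4 → 1/5 → 1/6 → 1/8 → 1/10 → 1/13 → 1/15 → 1/20 → 1/25 — 4 stops faster (darker).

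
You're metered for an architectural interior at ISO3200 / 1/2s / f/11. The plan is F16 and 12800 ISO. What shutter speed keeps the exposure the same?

Aperture: f/11 → f/16 — 1 stop narrower (darker).
ISO: 3200 → 6400 → 12800 — 2 stops raised (brighter).
Net change so far: 1 stop brighter. Offset with the shutter speed: 1/2 → 1/4.

1/4s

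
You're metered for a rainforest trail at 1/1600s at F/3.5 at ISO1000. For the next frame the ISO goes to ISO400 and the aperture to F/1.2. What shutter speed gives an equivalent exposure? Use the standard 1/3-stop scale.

1/5000s

ISO: 1000 → 800 → 640 → 500 → 400 — 1 1/3 stops lower (darker).
Aperture: f/3.5 → f/3.2 → f/2.8 → f/2.5 → f/2.2 → f/2 → f/1.8 → f/1.6 → f/1.4 → f/1.2 — 3 stops larger aperture (brighter).
Net change so far: 1 2/3 stops brighter. Offset with the shutter speed: 1/1600 → 1/2000 → 1/2500 → 1/3200 → 1/4000 → 1/5000.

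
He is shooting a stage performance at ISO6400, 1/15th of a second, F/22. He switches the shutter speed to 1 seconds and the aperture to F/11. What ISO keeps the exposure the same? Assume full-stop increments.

Shutter speed: 1/15 → 1/8 → 1/4 → 1/2 → 1 — 4 stops longer (brighter).
Aperture: f/22 → f/16 → f/11 — 2 stops larger aperture (brighter).
Net change so far: 6 stops brighter. Offset with the ISO: 6400 → 3200 → 1600 → 800 → 400 → 200 → 100.

ISO 100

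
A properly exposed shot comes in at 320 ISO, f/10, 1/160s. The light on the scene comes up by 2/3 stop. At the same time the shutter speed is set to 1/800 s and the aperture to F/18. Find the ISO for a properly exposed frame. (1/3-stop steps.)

Scene light: 2/3 stop brighter.
Shutter speed: 1/160 → 1/200 → 1/250 → 1/320 → 1/400 → 1/500 → 1/640 → 1/800 — 2 1/3 stops faster (darker).
Aperture: f/10 → f/11 → f/13 → f/14 → f/16 → f/18 — 1 2/3 stops narrower (darker).
Net so far: 3 1/3 stops darker. ISO: 320 → 400 → 500 → 640 → 800 → 1000 → 1250 → 1600 → 2000 → 2500 → 3200.

ISO 3200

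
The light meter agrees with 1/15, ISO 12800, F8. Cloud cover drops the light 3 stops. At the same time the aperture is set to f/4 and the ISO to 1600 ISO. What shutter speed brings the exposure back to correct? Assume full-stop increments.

Scene light: 3 stops darker.
Aperture: f/8 → f/5.6 → f/4 — 2 stops opened up (brighter).
ISO: 12800 → 6400 → 3200 → 1600 — 3 stops dropped (darker).
Net so far: 4 stops darker. Shutter speed: 1/15 → 1/8 → 1/4 → 1/2 → 1.

1 s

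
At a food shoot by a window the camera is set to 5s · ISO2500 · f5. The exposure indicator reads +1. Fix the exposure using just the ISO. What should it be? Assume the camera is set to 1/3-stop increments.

Overexposed by 1 stop → need 1 stop darker.
ISO: 2500 → 2000 → 1600 → 1250.

ISO 1250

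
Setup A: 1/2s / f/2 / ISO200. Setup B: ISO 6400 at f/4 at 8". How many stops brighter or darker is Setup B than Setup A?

Aperture: f/2 → f/2.8 → f/4 — 2 stops narrower (darker).
Shutter speed: 1/2 → 1 → 2 → 4 → 8 — 4 stops slower (brighter).
ISO: 200 → 400 → 800 → 1600 → 3200 → 6400 — 5 stops raised (brighter).
Net: −2 +4 +5 = +7 stops.

7 stops brighter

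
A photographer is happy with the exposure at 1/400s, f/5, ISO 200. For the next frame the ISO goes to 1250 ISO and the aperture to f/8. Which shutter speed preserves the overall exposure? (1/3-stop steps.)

ISO: 200 → 250 → 320 → 400 → 500 → 640 → 800 → 1000 → 1250 — 2 2/3 stops higher (brighter).
Aperture: f/5 → f/5.6 → f/6.3 → f/7.1 → f/8 — 1 1/3 stops stopped down (darker).
Net change so far: 1 1/3 stops brighter. Offset with the shutter speed: 1/400 → 1/500 → 1/640 → 1/800 → 1/1000.

1/1000s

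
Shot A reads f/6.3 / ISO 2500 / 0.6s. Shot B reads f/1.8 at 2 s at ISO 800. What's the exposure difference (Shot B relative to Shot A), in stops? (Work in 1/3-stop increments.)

3 2/3 stops brighter

Aperture: f/6.3 → f/5.6 → f/5 → f/4.5 → f/4 → f/3.5 → f/3.2 → f/2.8 → f/2.5 → f/2.2 → f/2 → f/1.8 — 3 2/3 stops larger aperture (brighter).
Shutter speed: 0.6 → 0.8 → 1 → 1.3 → 1.6 → 2 — 1 2/3 stops longer (brighter).
ISO: 2500 → 2000 → 1600 → 1250 → 1000 → 800 — 1 2/3 stops dropped (darker).
Net: +3 2/3 +1 2/3 −1 2/3 = +3 2/3 stops.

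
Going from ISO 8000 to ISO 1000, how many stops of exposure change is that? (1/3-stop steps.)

3 stops

8000 → 6400 → 5000 → 4000 → 3200 → 2500 → 2000 → 1600 → 1250 → 1000 — count the steps: 9 third-stops = 3 stops.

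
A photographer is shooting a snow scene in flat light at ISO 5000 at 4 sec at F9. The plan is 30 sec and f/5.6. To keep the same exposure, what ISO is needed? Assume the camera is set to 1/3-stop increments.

ISO 250

Shutter speed: 4 → 5 → 6 → 8 → 10 → 13 → 15 → 20 → 25 → 30 — 3 stops slower (brighter).
Aperture: f/9 → f/8 → f/7.1 → f/6.3 → f/5.6 — 1 1/3 stops wider (brighter).
Net change so far: 4 1/3 stops brighter. Offset with the ISO: 5000 → 4000 → 3200 → 2500 → 2000 → 1600 → 1250 → 1000 → 800 → 640 → 500 → 400 → 320 → 250.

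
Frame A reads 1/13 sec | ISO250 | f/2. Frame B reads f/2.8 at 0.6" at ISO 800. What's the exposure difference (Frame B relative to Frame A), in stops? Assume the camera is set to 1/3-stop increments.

Aperture: f/2 → f/2.2 → f/2.5 → f/2.8 — 1 stop smaller aperture (darker).
Shutter speed: 1/13 → 1/10 → 1/8 → 1/6 → 1/5 → 1/4 → 0.3 → 0.4 → 0.5 → 0.6 — 3 stops longer (brighter).
ISO: 250 → 320 → 400 → 500 → 640 → 800 — 1 2/3 stops higher (brighter).
Net: −1 +3 +1 2/3 = +3 2/3 stops.

3 2/3 stops brighter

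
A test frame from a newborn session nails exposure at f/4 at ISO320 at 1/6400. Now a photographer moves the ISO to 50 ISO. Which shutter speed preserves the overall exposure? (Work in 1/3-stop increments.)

1/1000s

ISO: 320 → 250 → 200 → 160 → 125 → 100 → 80 → 64 → 50 — 2 2/3 stops lower (darker).
Need 2 2/3 stops brighter from the shutter speed: 1/6400 → 1/5000 → 1/4000 → 1/3200 → 1/2500 → 1/2000 → 1/1600 → 1/1250 → 1/1000.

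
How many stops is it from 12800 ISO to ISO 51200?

2 stops

12800 → 25600 → 51200 — count the steps: 2 stops.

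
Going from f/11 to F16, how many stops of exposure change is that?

f/11 → f/16 — count the steps: 1 stop.

1 stop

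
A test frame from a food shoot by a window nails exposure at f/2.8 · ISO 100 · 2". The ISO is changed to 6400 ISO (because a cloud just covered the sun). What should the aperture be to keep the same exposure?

f/22

ISO: 100 → 200 → 400 → 800 → 1600 → 3200 → 6400 — 6 stops raised (brighter).
Need 6 stops darker from the aperture: f/2.8 → f/4 → f/5.6 → f/8 → f/11 → f/16 → f/22.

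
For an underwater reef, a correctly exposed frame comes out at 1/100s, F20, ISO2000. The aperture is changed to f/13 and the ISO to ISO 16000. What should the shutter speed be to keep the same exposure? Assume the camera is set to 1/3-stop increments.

Aperture: f/20 → f/18 → f/16 → f/14 → f/13 — 1 1/3 stops opened up (brighter).
ISO: 2000 → 2500 → 3200 → 4000 → 5000 → 6400 → 8000 → 10000 → 12800 → 16000 — 3 stops higher (brighter).
Net change so far: 4 1/3 stops brighter. Offset with the shutter speed: 1/100 → 1/125 → 1/160 → 1/200 → 1/250 → 1/320 → 1/400 → 1/500 → 1/640 → 1/800 → 1/1000 → 1/1250 → 1/1600 → 1/2000.

1/2000s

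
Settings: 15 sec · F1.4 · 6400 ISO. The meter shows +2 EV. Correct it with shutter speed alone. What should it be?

4 s

Overexposed by 2 stops → need 2 stops darker.
Shutter speed: 15 → 8 → 4.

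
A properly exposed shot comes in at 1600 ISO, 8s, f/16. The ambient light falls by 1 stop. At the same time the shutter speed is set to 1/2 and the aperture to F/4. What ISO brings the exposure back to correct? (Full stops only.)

ISO 3200

Scene light: 1 stop darker.
Shutter speed: 8 → 4 → 2 → 1 → 1/2 — 4 stops faster (darker).
Aperture: f/16 → f/11 → f/8 → f/5.6 → f/4 — 4 stops wider (brighter).
Net so far: 1 stop darker. ISO: 1600 → 3200.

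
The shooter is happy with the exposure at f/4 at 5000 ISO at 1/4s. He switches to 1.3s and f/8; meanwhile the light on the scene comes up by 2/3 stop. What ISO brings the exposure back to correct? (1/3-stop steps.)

ISO 2500

Scene light: 2/3 stop brighter.
Shutter speed: 1/4 → 0.3 → 0.4 → 0.5 → 0.6 → 0.8 → 1 → 1.3 — 2 1/3 stops slower (brighter).
Aperture: f/4 → f/4.5 → f/5 → f/5.6 → f/6.3 → f/7.1 → f/8 — 2 stops narrower (darker).
Net so far: 1 stop brighter. ISO: 5000 → 4000 → 3200 → 2500.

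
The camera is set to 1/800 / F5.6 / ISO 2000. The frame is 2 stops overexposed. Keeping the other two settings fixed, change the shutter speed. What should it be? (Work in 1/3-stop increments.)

1/3200s

Overexposed by 2 stops → need 2 stops darker.
Shutter speed: 1/800 → 1/1000 → 1/1250 → 1/1600 → 1/2000 → 1/2500 → 1/3200.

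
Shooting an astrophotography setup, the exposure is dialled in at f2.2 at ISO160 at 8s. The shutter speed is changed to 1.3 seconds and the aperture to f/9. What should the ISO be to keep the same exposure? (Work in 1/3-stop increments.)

Shutter speed: 8 → 6 → 5 → 4 → 3.2 → 2.5 → 2 → 1.6 → 1.3 — 2 2/3 stops faster (darker).
Aperture: f/2.2 → f/2.5 → f/2.8 → f/3.2 → f/3.5 → f/4 → f/4.5 → f/5 → f/5.6 → f/6.3 → f/7.1 → f/8 → f/9 — 4 stops narrower (darker).
Net change so far: 6 2/3 stops darker. Offset with the ISO: 160 → 200 → 250 → 320 → 400 → 500 → 640 → 800 → 1000 → 1250 → 1600 → 2000 → 2500 → 3200 → 4000 → 5000 → 6400 → 8000 → 10000 → 12800 → 16000.

ISO 16000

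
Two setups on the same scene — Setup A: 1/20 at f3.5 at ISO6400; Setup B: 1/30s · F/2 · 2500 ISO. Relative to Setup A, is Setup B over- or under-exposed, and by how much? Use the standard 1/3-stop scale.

Aperture: f/3.5 → f/3.2 → f/2.8 → f/2.5 → f/2.2 → f/2 — 1 2/3 stops wider (brighter).
Shutter speed: 1/20 → 1/25 → 1/30 — 2/3 stop shorter (darker).
ISO: 6400 → 5000 → 4000 → 3200 → 2500 — 1 1/3 stops lower (darker).
Net: +1 2/3 −2/3 −1 1/3 = −1/3 stops.

1/3 stop darker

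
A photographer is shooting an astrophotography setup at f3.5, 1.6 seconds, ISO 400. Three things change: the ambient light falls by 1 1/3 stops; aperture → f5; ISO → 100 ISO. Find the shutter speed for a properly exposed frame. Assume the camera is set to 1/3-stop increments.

Scene light: 1 1/3 stops darker.
Aperture: f/3.5 → f/4 → f/4.5 → f/5 — 1 stop narrower (darker).
ISO: 400 → 320 → 250 → 200 → 160 → 125 → 100 — 2 stops lower (darker).
Net so far: 4 1/3 stops darker. Shutter speed: 1.6 → 2 → 2.5 → 3.2 → 4 → 5 → 6 → 8 → 10 → 13 → 15 → 20 → 25 → 30.

30 s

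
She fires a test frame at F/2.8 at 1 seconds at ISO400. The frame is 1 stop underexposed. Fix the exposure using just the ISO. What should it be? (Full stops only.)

ISO 800

Underexposed by 1 stop → need 1 stop brighter.
ISO: 400 → 800.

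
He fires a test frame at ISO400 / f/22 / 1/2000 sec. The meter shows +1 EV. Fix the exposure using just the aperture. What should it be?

f/32

Overexposed by 1 stop → need 1 stop darker.
Aperture: f/22 → f/32.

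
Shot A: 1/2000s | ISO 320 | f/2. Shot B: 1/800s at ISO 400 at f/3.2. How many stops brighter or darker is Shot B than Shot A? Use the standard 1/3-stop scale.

1/3 stop brighter

Aperture: f/2 → f/2.2 → f/2.5 → f/2.8 → f/3.2 — 1 1/3 stops smaller aperture (darker).
Shutter speed: 1/2000 → 1/1600 → 1/1250 → 1/1000 → 1/800 — 1 1/3 stops longer (brighter).
ISO: 320 → 400 — 1/3 stop raised (brighter).
Net: −1 1/3 +1 1/3 +1/3 = +1/3 stops.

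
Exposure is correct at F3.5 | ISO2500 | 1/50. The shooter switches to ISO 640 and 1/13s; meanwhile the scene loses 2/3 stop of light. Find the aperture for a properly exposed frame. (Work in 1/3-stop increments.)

Scene light: 2/3 stop darker.
ISO: 2500 → 2000 → 1600 → 1250 → 1000 → 800 → 640 — 2 stops dropped (darker).
Shutter speed: 1/50 → 1/40 → 1/30 → 1/25 → 1/20 → 1/15 → 1/13 — 2 stops longer (brighter).
Net so far: 2/3 stop darker. Aperture: f/3.5 → f/3.2 → f/2.8.

f/2.8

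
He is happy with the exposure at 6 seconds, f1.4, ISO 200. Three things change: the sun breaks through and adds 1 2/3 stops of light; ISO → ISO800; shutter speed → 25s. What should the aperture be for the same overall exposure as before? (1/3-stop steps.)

Scene light: 1 2/3 stops brighter.
ISO: 200 → 250 → 320 → 400 → 500 → 640 → 800 — 2 stops higher (brighter).
Shutter speed: 6 → 8 → 10 → 13 → 15 → 20 → 25 — 2 stops slower (brighter).
Net so far: 5 2/3 stops brighter. Aperture: f/1.4 → f/1.6 → f/1.8 → f/2 → f/2.2 → f/2.5 → f/2.8 → f/3.2 → f/3.5 → f/4 → f/4.5 → f/5 → f/5.6 → f/6.3 → f/7.1 → f/8 → f/9 → f/10.

f/10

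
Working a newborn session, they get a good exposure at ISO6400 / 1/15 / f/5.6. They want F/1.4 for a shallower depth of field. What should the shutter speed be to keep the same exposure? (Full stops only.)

1/250s

Aperture: f/5.6 → f/4 → f/2.8 → f/2 → f/1.4 — 4 stops opened up (brighter).
Need 4 stops darker from the shutter speed: 1/15 → 1/30 → 1/60 → 1/125 → 1/250.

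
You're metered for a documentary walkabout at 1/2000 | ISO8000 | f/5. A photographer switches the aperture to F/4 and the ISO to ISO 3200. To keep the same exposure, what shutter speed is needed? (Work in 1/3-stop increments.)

Aperture: f/5 → f/4.5 → f/4 — 2/3 stop larger aperture (brighter).
ISO: 8000 → 6400 → 5000 → 4000 → 3200 — 1 1/3 stops dropped (darker).
Net change so far: 2/3 stop darker. Offset with the shutter speed: 1/2000 → 1/1600 → 1/1250.

1/1250s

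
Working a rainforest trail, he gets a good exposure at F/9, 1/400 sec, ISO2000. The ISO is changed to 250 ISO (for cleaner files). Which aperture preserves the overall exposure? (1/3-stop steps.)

ISO: 2000 → 1600 → 1250 → 1000 → 800 → 640 → 500 → 400 → 320 → 250 — 3 stops lower (darker).
Need 3 stops brighter from the aperture: f/9 → f/8 → f/7.1 → f/6.3 → f/5.6 → f/5 → f/4.5 → f/4 → f/3.5 → f/3.2.

f/3.2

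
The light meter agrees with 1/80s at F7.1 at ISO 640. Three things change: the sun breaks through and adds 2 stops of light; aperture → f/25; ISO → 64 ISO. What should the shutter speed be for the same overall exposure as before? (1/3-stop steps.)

Scene light: 2 stops brighter.
Aperture: f/7.1 → f/8 → f/9 → f/10 → f/11 → f/13 → f/14 → f/16 → f/18 → f/20 → f/22 → f/25 — 3 2/3 stops stopped down (darker).
ISO: 640 → 500 → 400 → 320 → 250 → 200 → 160 → 125 → 100 → 80 → 64 — 3 1/3 stops lower (darker).
Net so far: 5 stops darker. Shutter speed: 1/80 → 1/60 → 1/50 → 1/40 → 1/30 → 1/25 → 1/20 → 1/15 → 1/13 → 1/10 → 1/8 → 1/6 → 1/5 → 1/4 → 0.3 → 0.4.

0.4 s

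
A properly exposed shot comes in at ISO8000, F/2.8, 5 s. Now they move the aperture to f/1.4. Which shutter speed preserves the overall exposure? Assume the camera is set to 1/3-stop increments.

Aperture: f/2.8 → f/2.5 → f/2.2 → f/2 → f/1.8 → f/1.6 → f/1.4 — 2 stops larger aperture (brighter).
Need 2 stops darker from the shutter speed: 5 → 4 → 3.2 → 2.5 → 2 → 1.6 → 1.3.

1.3 s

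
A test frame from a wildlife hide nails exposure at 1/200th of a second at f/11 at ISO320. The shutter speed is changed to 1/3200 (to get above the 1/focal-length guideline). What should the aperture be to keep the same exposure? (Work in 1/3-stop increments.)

Shutter speed: 1/200 → 1/250 → 1/320 → 1/400 → 1/500 → 1/640 → 1/800 → 1/1000 → 1/1250 → 1/1600 → 1/2000 → 1/2500 → 1/3200 — 4 stops shorter (darker).
Need 4 stops brighter from the aperture: f/11 → f/10 → f/9 → f/8 → f/7.1 → f/6.3 → f/5.6 → f/5 → f/4.5 → f/4 → f/3.5 → f/3.2 → f/2.8.

f/2.8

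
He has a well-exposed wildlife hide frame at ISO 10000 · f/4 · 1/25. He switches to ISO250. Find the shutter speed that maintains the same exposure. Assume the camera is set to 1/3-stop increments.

1.6 s

ISO: 10000 → 8000 → 6400 → 5000 → 4000 → 3200 → 2500 → 2000 → 1600 → 1250 → 1000 → 800 → 640 → 500 → 400 → 320 → 250 — 5 1/3 stops dropped (darker).
Need 5 1/3 stops brighter from the shutter speed: 1/25 → 1/20 → 1/15 → 1/13 → 1/10 → 1/8 → 1/6 → 1/5 → 1/4 → 0.3 → 0.4 → 0.5 → 0.6 → 0.8 → 1 → 1.3 → 1.6.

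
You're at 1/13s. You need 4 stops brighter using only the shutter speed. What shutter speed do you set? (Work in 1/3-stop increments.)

1.3 s

Shutter speed: 1/13 → 1/10 → 1/8 → 1/6 → 1/5 → 1/4 → 0.3 → 0.4 → 0.5 → 0.6 → 0.8 → 1 → 1.3 — 4 stops longer (brighter).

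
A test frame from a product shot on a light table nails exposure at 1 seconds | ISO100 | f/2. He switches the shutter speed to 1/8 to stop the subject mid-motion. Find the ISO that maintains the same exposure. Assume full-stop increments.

Shutter speed: 1 → 1/2 → 1/4 → 1/8 — 3 stops faster (darker).
Need 3 stops brighter from the ISO: 100 → 200 → 400 → 800.

ISO 800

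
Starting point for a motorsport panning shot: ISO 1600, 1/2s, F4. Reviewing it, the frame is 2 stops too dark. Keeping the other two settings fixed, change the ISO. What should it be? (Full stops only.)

Underexposed by 2 stops → need 2 stops brighter.
ISO: 1600 → 3200 → 6400.

ISO 6400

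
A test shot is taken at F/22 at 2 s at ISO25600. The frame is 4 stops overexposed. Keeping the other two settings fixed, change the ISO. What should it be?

Overexposed by 4 stops → need 4 stops darker.
ISO: 25600 → 12800 → 6400 → 3200 → 1600.

ISO 1600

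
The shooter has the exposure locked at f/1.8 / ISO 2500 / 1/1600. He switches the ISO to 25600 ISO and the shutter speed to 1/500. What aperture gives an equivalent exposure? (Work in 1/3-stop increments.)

ISO: 2500 → 3200 → 4000 → 5000 → 6400 → 8000 → 10000 → 12800 → 16000 → 20000 → 25600 — 3 1/3 stops raised (brighter).
Shutter speed: 1/1600 → 1/1250 → 1/1000 → 1/800 → 1/640 → 1/500 — 1 2/3 stops slower (brighter).
Net change so far: 5 stops brighter. Offset with the aperture: f/1.8 → f/2 → f/2.2 → f/2.5 → f/2.8 → f/3.2 → f/3.5 → f/4 → f/4.5 → f/5 → f/5.6 → f/6.3 → f/7.1 → f/8 → f/9 → f/10.

f/10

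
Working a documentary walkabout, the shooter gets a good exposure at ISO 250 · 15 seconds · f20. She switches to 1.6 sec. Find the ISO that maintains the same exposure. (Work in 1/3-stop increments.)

Shutter speed: 15 → 13 → 10 → 8 → 6 → 5 → 4 → 3.2 → 2.5 → 2 → 1.6 — 3 1/3 stops shorter (darker).
Need 3 1/3 stops brighter from the ISO: 250 → 320 → 400 → 500 → 640 → 800 → 1000 → 1250 → 1600 → 2000 → 2500.

ISO 2500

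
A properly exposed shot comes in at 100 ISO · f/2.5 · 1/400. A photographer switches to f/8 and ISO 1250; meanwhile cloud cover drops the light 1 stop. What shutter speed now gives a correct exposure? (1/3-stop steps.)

1/250s

Scene light: 1 stop darker.
Aperture: f/2.5 → f/2.8 → f/3.2 → f/3.5 → f/4 → f/4.5 → f/5 → f/5.6 → f/6.3 → f/7.1 → f/8 — 3 1/3 stops stopped down (darker).
ISO: 100 → 125 → 160 → 200 → 250 → 320 → 400 → 500 → 640 → 800 → 1000 → 1250 — 3 2/3 stops raised (brighter).
Net so far: 2/3 stop darker. Shutter speed: 1/400 → 1/320 → 1/250.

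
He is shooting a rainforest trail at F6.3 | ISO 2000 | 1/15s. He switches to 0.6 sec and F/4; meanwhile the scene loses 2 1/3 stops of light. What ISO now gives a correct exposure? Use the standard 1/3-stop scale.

ISO 400

Scene light: 2 1/3 stops darker.
Shutter speed: 1/15 → 1/13 → 1/10 → 1/8 → 1/6 → 1/5 → 1/4 → 0.3 → 0.4 → 0.5 → 0.6 — 3 1/3 stops slower (brighter).
Aperture: f/6.3 → f/5.6 → f/5 → f/4.5 → f/4 — 1 1/3 stops wider (brighter).
Net so far: 2 1/3 stops brighter. ISO: 2000 → 1600 → 1250 → 1000 → 800 → 640 → 500 → 400.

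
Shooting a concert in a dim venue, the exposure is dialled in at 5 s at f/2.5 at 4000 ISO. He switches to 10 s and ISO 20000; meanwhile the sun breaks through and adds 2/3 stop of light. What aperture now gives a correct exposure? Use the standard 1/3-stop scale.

f/10

Scene light: 2/3 stop brighter.
Shutter speed: 5 → 6 → 8 → 10 — 1 stop slower (brighter).
ISO: 4000 → 5000 → 6400 → 8000 → 10000 → 12800 → 16000 → 20000 — 2 1/3 stops higher (brighter).
Net so far: 4 stops brighter. Aperture: f/2.5 → f/2.8 → f/3.2 → f/3.5 → f/4 → f/4.5 → f/5 → f/5.6 → f/6.3 → f/7.1 → f/8 → f/9 → f/10.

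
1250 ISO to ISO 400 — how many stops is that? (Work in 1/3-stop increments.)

1250 → 1000 → 800 → 640 → 500 → 400 — count the steps: 5 third-stops = 1 2/3 stops.

1 2/3 stops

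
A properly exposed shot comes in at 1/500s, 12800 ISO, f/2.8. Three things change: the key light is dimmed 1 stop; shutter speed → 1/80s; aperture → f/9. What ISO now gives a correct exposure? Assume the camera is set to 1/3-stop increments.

ISO 40000

Scene light: 1 stop darker.
Shutter speed: 1/500 → 1/400 → 1/320 → 1/250 → 1/200 → 1/160 → 1/125 → 1/100 → 1/80 — 2 2/3 stops slower (brighter).
Aperture: f/2.8 → f/3.2 → f/3.5 → f/4 → f/4.5 → f/5 → f/5.6 → f/6.3 → f/7.1 → f/8 → f/9 — 3 1/3 stops stopped down (darker).
Net so far: 1 2/3 stops darker. ISO: 12800 → 16000 → 20000 → 25600 → 32000 → 40000.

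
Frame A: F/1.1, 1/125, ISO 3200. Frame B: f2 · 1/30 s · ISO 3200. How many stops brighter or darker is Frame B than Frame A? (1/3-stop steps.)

Aperture: f/1.1 → f/1.2 → f/1.4 → f/1.6 → f/1.8 → f/2 — 1 2/3 stops narrower (darker).
Shutter speed: 1/125 → 1/100 → 1/80 → 1/60 → 1/50 → 1/40 → 1/30 — 2 stops slower (brighter).
ISO: unchanged.
Net: −1 2/3 +2 = +1/3 stops.

1/3 stop brighter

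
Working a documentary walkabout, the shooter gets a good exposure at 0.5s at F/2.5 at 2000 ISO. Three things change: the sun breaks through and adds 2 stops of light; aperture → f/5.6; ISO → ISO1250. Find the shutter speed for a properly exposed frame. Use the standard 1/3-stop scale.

Scene light: 2 stops brighter.
Aperture: f/2.5 → f/2.8 → f/3.2 → f/3.5 → f/4 → f/4.5 → f/5 → f/5.6 — 2 1/3 stops narrower (darker).
ISO: 2000 → 1600 → 1250 — 2/3 stop dropped (darker).
Net so far: 1 stop darker. Shutter speed: 0.5 → 0.6 → 0.8 → 1.

1 s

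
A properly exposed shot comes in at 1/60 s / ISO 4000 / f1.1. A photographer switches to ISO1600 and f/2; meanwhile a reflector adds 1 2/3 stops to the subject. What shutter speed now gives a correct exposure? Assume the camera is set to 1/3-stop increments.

Scene light: 1 2/3 stops brighter.
ISO: 4000 → 3200 → 2500 → 2000 → 1600 — 1 1/3 stops lower (darker).
Aperture: f/1.1 → f/1.2 → f/1.4 → f/1.6 → f/1.8 → f/2 — 1 2/3 stops stopped down (darker).
Net so far: 1 1/3 stops darker. Shutter speed: 1/60 → 1/50 → 1/40 → 1/30 → 1/25.

1/25s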